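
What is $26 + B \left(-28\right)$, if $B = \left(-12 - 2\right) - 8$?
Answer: $642$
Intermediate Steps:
$B = -22$ ($B = -14 - 8 = -22$)
$26 + B \left(-28\right) = 26 - -616 = 26 + 616 = 642$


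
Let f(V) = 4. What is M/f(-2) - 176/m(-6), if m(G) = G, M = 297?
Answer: 1243/12 ≈ 103.58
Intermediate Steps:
M/f(-2) - 176/m(-6) = 297/4 - 176/(-6) = 297*(¼) - 176*(-⅙) = 297/4 + 88/3 = 1243/12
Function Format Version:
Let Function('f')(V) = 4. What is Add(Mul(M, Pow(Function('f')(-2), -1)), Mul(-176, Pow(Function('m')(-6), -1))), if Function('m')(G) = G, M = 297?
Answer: Rational(1243, 12) ≈ 103.58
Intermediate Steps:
Add(Mul(M, Pow(Function('f')(-2), -1)), Mul(-176, Pow(Function('m')(-6), -1))) = Add(Mul(297, Pow(4, -1)), Mul(-176, Pow(-6, -1))) = Add(Mul(297, Rational(1, 4)), Mul(-176, Rational(-1, 6))) = Add(Rational(297, 4), Rational(88, 3)) = Rational(1243, 12)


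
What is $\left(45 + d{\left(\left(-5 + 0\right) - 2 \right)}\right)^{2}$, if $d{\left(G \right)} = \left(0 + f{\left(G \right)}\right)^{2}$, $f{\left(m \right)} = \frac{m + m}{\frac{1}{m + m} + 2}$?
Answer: $\frac{5072430841}{531441} \approx 9544.7$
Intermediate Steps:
$f{\left(m \right)} = \frac{2 m}{2 + \frac{1}{2 m}}$ ($f{\left(m \right)} = \frac{2 m}{\frac{1}{2 m} + 2} = \frac{2 m}{2 + \frac{1}{2 m}}$)
$d{\left(G \right)} = \frac{16 G^{4}}{\left(1 + 4 G\right)^{2}}$ ($d{\left(G \right)} = \left(0 + \frac{4 G^{2}}{1 + 4 G}\right)^{2} = \left(\frac{4 G^{2}}{1 + 4 G}\right)^{2} = \frac{16 G^{4}}{\left(1 + 4 G\right)^{2}}$)
$\left(45 + d{\left(\left(-5 + 0\right) - 2 \right)}\right)^{2} = \left(45 + \frac{16 \left(\left(-5 + 0\right) - 2\right)^{4}}{\left(1 + 4 \left(\left(-5 + 0\right) - 2\right)\right)^{2}}\right)^{2} = \left(45 + \frac{16 \left(-5 - 2\right)^{4}}{\left(1 + 4 \left(-5 - 2\right)\right)^{2}}\right)^{2} = \left(45 + \frac{16 \left(-7\right)^{4}}{\left(1 + 4 \left(-7\right)\right)^{2}}\right)^{2} = \left(45 + 16 \cdot 2401 \frac{1}{\left(1 - 28\right)^{2}}\right)^{2} = \left(45 + 16 \cdot 2401 \cdot \frac{1}{729}\right)^{2} = \left(45 + \frac{38416}{729}\right)^{2} = \left(\frac{71221}{729}\right)^{2} = \frac{5072430841}{531441}$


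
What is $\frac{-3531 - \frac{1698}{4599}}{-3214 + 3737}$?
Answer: $- \frac{5413589}{801759} \approx -6.7521$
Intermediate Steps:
$\frac{-3531 - \frac{1698}{4599}}{-3214 + 3737} = \frac{-3531 - \frac{566}{1533}}{523} = \left(-3531 - \frac{566}{1533}\right) \frac{1}{523} = \left(- \frac{5413589}{1533}\right) \frac{1}{523} = - \frac{5413589}{801759}$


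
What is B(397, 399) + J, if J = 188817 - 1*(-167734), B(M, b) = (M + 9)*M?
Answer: 517733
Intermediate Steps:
B(M, b) = M*(9 + M) (B(M, b) = (9 + M)*M = M*(9 + M))
J = 356551 (J = 188817 + 167734 = 356551)
B(397, 399) + J = 397*(9 + 397) + 356551 = 397*406 + 356551 = 161182 + 356551 = 517733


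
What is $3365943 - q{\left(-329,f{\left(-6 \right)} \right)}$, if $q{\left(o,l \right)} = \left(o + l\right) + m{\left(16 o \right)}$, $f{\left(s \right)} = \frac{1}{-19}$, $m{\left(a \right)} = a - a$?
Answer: $\frac{63959169}{19} \approx 3.3663 \cdot 10^{6}$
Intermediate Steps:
$m{\left(a \right)} = 0$
$f{\left(s \right)} = - \frac{1}{19}$
$q{\left(o,l \right)} = l + o$ ($q{\left(o,l \right)} = \left(o + l\right) + 0 = \left(l + o\right) + 0 = l + o$)
$3365943 - q{\left(-329,f{\left(-6 \right)} \right)} = 3365943 - \left(- \frac{1}{19} - 329\right) = 3365943 - - \frac{6252}{19} = 3365943 + \frac{6252}{19} = \frac{63959169}{19}$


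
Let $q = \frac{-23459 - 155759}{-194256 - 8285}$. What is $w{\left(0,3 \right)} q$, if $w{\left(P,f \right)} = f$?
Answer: $\frac{537654}{202541} \approx 2.6545$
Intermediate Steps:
$q = \frac{179218}{202541}$ ($q = \frac{-23459 - 155759}{-202541} = \left(-179218\right) \left(- \frac{1}{202541}\right) = \frac{179218}{202541} \approx 0.88485$)
$w{\left(0,3 \right)} q = 3 \cdot \frac{179218}{202541} = \frac{537654}{202541}$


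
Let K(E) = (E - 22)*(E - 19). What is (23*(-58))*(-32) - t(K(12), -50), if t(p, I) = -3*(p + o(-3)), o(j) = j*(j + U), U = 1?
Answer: 42916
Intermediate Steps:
o(j) = j*(1 + j) (o(j) = j*(j + 1) = j*(1 + j))
K(E) = (-22 + E)*(-19 + E)
t(p, I) = -18 - 3*p (t(p, I) = -3*(p - 3*(1 - 3)) = -3*(p - 3*(-2)) = -3*(p + 6) = -3*(6 + p) = -18 - 3*p)
(23*(-58))*(-32) - t(K(12), -50) = (23*(-58))*(-32) - (-18 - 3*(418 + 12² - 41*12)) = -1334*(-32) - (-18 - 3*(418 + 144 - 492)) = 42688 - (-18 - 3*70) = 42688 - (-18 - 210) = 42688 - 1*(-228) = 42688 + 228 = 42916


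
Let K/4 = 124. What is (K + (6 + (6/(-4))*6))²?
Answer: 243049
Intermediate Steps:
K = 496 (K = 4*124 = 496)
(K + (6 + (6/(-4))*6))² = (496 + (6 + (6/(-4))*6))² = (496 + (6 + (6*(-¼))*6))² = (496 + (6 - 3/2*6))² = (496 + (6 - 9))² = (496 - 3)² = 493² = 243049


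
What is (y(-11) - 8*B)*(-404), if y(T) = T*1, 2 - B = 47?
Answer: -140996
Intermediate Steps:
B = -45 (B = 2 - 1*47 = 2 - 47 = -45)
y(T) = T
(y(-11) - 8*B)*(-404) = (-11 - 8*(-45))*(-404) = (-11 + 360)*(-404) = 349*(-404) = -140996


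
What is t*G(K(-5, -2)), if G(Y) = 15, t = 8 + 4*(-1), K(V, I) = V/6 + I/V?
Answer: 60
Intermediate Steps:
K(V, I) = V/6 + I/V (K(V, I) = V*(⅙) + I/V = V/6 + I/V)
t = 4 (t = 8 - 4 = 4)
t*G(K(-5, -2)) = 4*15 = 60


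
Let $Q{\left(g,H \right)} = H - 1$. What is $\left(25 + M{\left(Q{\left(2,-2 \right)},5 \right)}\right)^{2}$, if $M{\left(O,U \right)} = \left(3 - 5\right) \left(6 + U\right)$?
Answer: $9$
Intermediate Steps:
$Q{\left(g,H \right)} = -1 + H$
$M{\left(O,U \right)} = -12 - 2 U$ ($M{\left(O,U \right)} = - 2 \left(6 + U\right) = -12 - 2 U$)
$\left(25 + M{\left(Q{\left(2,-2 \right)},5 \right)}\right)^{2} = \left(25 - 22\right)^{2} = 3^{2} = 9$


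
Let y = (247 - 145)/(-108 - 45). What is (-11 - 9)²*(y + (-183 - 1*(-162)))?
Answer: -26000/3 ≈ -8666.7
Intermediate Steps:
y = -⅔ (y = 102/(-153) = 102*(-1/153) = -⅔ ≈ -0.66667)
(-11 - 9)²*(y + (-183 - 1*(-162))) = (-11 - 9)²*(-⅔ + (-183 - 1*(-162))) = (-20)²*(-⅔ + (-183 + 162)) = 400*(-⅔ - 21) = 400*(-65/3) = -26000/3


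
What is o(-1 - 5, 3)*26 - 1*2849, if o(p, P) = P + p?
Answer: -2927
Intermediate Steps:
o(-1 - 5, 3)*26 - 1*2849 = (3 + (-1 - 5))*26 - 1*2849 = (3 - 6)*26 - 2849 = -3*26 - 2849 = -78 - 2849 = -2927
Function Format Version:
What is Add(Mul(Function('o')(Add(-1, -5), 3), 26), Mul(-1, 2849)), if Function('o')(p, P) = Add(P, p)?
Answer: -2927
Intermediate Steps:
Add(Mul(Function('o')(Add(-1, -5), 3), 26), Mul(-1, 2849)) = Add(Mul(Add(3, Add(-1, -5)), 26), Mul(-1, 2849)) = Add(Mul(Add(3, -6), 26), -2849) = Add(Mul(-3, 26), -2849) = Add(-78, -2849) = -2927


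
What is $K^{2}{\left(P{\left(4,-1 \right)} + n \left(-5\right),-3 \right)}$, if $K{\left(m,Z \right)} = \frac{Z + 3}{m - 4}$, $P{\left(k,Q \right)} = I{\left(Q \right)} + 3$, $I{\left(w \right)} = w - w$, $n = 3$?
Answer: $0$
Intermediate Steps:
$I{\left(w \right)} = 0$
$P{\left(k,Q \right)} = 3$ ($P{\left(k,Q \right)} = 0 + 3 = 3$)
$K{\left(m,Z \right)} = \frac{3 + Z}{-4 + m}$
$K^{2}{\left(P{\left(4,-1 \right)} + n \left(-5\right),-3 \right)} = \left(\frac{3 - 3}{-4 + \left(3 + 3 \left(-5\right)\right)}\right)^{2} = \left(\frac{1}{-4 + \left(3 - 15\right)} 0\right)^{2} = \left(\frac{1}{-4 - 12} \cdot 0\right)^{2} = \left(\frac{1}{-16} \cdot 0\right)^{2} = \left(\left(- \frac{1}{16}\right) 0\right)^{2} = 0^{2} = 0$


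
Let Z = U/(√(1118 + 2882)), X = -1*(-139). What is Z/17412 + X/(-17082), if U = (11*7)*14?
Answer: -139/17082 + 539*√10/1741200 ≈ -0.0071583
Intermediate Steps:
X = 139
U = 1078 (U = 77*14 = 1078)
Z = 539*√10/100 (Z = 1078/(√(1118 + 2882)) = 1078/(√4000) = 1078/((20*√10)) = 1078*(√10/200) = 539*√10/100 ≈ 17.045)
Z/17412 + X/(-17082) = (539*√10/100)/17412 + 139/(-17082) = (539*√10/100)*(1/17412) + 139*(-1/17082) = 539*√10/1741200 - 139/17082 = -139/17082 + 539*√10/1741200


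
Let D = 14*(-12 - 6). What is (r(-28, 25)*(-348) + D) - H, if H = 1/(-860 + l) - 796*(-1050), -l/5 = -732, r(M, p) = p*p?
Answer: -2949945601/2800 ≈ -1.0536e+6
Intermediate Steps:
r(M, p) = p**2
l = 3660 (l = -5*(-732) = 3660)
D = -252 (D = 14*(-18) = -252)
H = 2340240001/2800 (H = 1/(-860 + 3660) - 796*(-1050) = 1/2800 + 835800 = 2340240001/2800 ≈ 8.3580e+5)
(r(-28, 25)*(-348) + D) - H = (25**2*(-348) - 252) - 1*2340240001/2800 = (625*(-348) - 252) - 2340240001/2800 = (-217500 - 252) - 2340240001/2800 = -217752 - 2340240001/2800 = -2949945601/2800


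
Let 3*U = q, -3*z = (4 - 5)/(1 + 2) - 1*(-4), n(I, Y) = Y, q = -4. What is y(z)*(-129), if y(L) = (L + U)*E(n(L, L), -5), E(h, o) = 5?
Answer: 4945/3 ≈ 1648.3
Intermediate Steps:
z = -11/9 (z = -((4 - 5)/(1 + 2) - 1*(-4))/3 = -(-1/3 + 4)/3 = -1/3*11/3 = -11/9 ≈ -1.2222)
U = -4/3 (U = (1/3)*(-4) = -4/3 ≈ -1.3333)
y(L) = -20/3 + 5*L (y(L) = (L - 4/3)*5 = (-4/3 + L)*5 = -20/3 + 5*L)
y(z)*(-129) = (-20/3 + 5*(-11/9))*(-129) = (-20/3 - 55/9)*(-129) = -115/9*(-129) = 4945/3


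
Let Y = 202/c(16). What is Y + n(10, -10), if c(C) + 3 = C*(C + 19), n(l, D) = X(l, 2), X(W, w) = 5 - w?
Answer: 1873/557 ≈ 3.3627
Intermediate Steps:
n(l, D) = 3 (n(l, D) = 5 - 1*2 = 5 - 2 = 3)
c(C) = -3 + C*(19 + C) (c(C) = -3 + C*(C + 19) = -3 + C*(19 + C))
Y = 202/557 (Y = 202/(-3 + 16**2 + 19*16) = 202/(-3 + 256 + 304) = 202/557 ≈ 0.36266)
Y + n(10, -10) = 202/557 + 3 = 1873/557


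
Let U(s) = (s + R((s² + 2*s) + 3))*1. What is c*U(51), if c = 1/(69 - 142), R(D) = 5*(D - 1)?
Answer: -13576/73 ≈ -185.97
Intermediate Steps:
R(D) = -5 + 5*D (R(D) = 5*(-1 + D) = -5 + 5*D)
U(s) = 10 + 5*s² + 11*s (U(s) = (s + (-5 + 5*((s² + 2*s) + 3)))*1 = (s + (-5 + 5*(3 + s² + 2*s)))*1 = (s + (-5 + (15 + 5*s² + 10*s)))*1 = (s + (10 + 5*s² + 10*s))*1 = (10 + 5*s² + 11*s)*1 = 10 + 5*s² + 11*s)
c = -1/73 (c = 1/(-73) = -1/73 ≈ -0.013699)
c*U(51) = -(10 + 5*51² + 11*51)/73 = -(10 + 5*2601 + 561)/73 = -(10 + 13005 + 561)/73 = -1/73*13576 = -13576/73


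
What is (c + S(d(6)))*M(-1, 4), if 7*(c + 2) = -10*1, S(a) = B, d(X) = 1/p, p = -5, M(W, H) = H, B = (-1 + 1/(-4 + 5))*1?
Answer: -96/7 ≈ -13.714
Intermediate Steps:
B = 0 (B = (-1 + 1/1)*1 = (-1 + 1)*1 = 0*1 = 0)
d(X) = -1/5 (d(X) = 1/(-5) = -1/5)
S(a) = 0
c = -24/7 (c = -2 + (-10*1)/7 = -2 + (1/7)*(-10) = -2 - 10/7 = -24/7 ≈ -3.4286)
(c + S(d(6)))*M(-1, 4) = (-24/7 + 0)*4 = -24/7*4 = -96/7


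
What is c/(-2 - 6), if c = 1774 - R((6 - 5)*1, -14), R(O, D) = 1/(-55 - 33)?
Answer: -156113/704 ≈ -221.75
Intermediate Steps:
R(O, D) = -1/88 (R(O, D) = 1/(-88) = -1/88)
c = 156113/88 (c = 1774 - 1*(-1/88) = 1774 + 1/88 = 156113/88 ≈ 1774.0)
c/(-2 - 6) = 156113/(88*(-2 - 6)) = (156113/88)/(-8) = (156113/88)*(-1/8) = -156113/704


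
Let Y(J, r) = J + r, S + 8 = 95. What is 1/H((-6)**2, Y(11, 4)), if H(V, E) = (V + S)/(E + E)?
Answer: 10/41 ≈ 0.24390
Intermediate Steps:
S = 87 (S = -8 + 95 = 87)
H(V, E) = (87 + V)/(2*E) (H(V, E) = (V + 87)/(E + E) = (87 + V)/((2*E)) = (87 + V)*(1/(2*E)) = (87 + V)/(2*E))
1/H((-6)**2, Y(11, 4)) = 1/((87 + (-6)**2)/(2*(11 + 4))) = 1/((1/2)*(87 + 36)/15) = 1/((1/2)*(1/15)*123) = 1/(41/10) = 10/41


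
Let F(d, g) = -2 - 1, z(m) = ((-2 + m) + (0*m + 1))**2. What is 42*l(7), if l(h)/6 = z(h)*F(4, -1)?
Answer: -27216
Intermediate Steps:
z(m) = (-1 + m)**2 (z(m) = ((-2 + m) + (0 + 1))**2 = ((-2 + m) + 1)**2 = (-1 + m)**2)
F(d, g) = -3
l(h) = -18*(-1 + h)**2 (l(h) = 6*((-1 + h)**2*(-3)) = 6*(-3*(-1 + h)**2) = -18*(-1 + h)**2)
42*l(7) = 42*(-18*(-1 + 7)**2) = 42*(-18*6**2) = 42*(-18*36) = 42*(-648) = -27216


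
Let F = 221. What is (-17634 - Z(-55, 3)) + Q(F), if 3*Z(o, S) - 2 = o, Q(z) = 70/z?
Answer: -11679419/663 ≈ -17616.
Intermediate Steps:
Z(o, S) = ⅔ + o/3
(-17634 - Z(-55, 3)) + Q(F) = (-17634 - (⅔ + (⅓)*(-55))) + 70/221 = (-17634 - (⅔ - 55/3)) + 70*(1/221) = (-17634 - 1*(-53/3)) + 70/221 = (-17634 + 53/3) + 70/221 = -52849/3 + 70/221 = -11679419/663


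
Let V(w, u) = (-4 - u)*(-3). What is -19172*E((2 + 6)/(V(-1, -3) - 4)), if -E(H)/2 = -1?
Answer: -38344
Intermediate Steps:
V(w, u) = 12 + 3*u
E(H) = 2 (E(H) = -2*(-1) = 2)
-19172*E((2 + 6)/(V(-1, -3) - 4)) = -19172*2 = -38344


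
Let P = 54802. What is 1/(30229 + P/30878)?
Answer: 15439/466732932 ≈ 3.3079e-5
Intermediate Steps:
1/(30229 + P/30878) = 1/(30229 + 54802/30878) = 1/(30229 + 54802*(1/30878)) = 1/(30229 + 27401/15439) = 1/(466732932/15439) = 15439/466732932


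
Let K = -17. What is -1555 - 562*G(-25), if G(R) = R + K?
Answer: 22049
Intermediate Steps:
G(R) = -17 + R (G(R) = R - 17 = -17 + R)
-1555 - 562*G(-25) = -1555 - 562*(-17 - 25) = -1555 - 562*(-42) = -1555 + 23604 = 22049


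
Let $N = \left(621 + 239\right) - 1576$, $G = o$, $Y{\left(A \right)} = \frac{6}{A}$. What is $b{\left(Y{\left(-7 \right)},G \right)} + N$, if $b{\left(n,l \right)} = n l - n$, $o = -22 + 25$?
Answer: $- \frac{5024}{7} \approx -717.71$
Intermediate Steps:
$o = 3$
$G = 3$
$b{\left(n,l \right)} = - n + l n$ ($b{\left(n,l \right)} = l n - n = - n + l n$)
$N = -716$ ($N = 860 - 1576 = -716$)
$b{\left(Y{\left(-7 \right)},G \right)} + N = \frac{6}{-7} \left(-1 + 3\right) - 716 = 6 \left(- \frac{1}{7}\right) 2 - 716 = \left(- \frac{6}{7}\right) 2 - 716 = - \frac{12}{7} - 716 = - \frac{5024}{7}$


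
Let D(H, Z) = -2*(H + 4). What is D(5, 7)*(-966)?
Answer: 17388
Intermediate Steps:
D(H, Z) = -8 - 2*H (D(H, Z) = -2*(4 + H) = -8 - 2*H)
D(5, 7)*(-966) = (-8 - 2*5)*(-966) = (-8 - 10)*(-966) = -18*(-966) = 17388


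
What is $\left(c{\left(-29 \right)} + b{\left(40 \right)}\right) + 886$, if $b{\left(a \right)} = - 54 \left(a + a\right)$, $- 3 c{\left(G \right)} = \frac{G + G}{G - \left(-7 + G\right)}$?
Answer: $- \frac{72056}{21} \approx -3431.2$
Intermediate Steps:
$c{\left(G \right)} = - \frac{2 G}{21}$ ($c{\left(G \right)} = - \frac{\left(G + G\right) \frac{1}{G - \left(-7 + G\right)}}{3} = - \frac{2 G \frac{1}{7}}{3} = - \frac{\frac{2}{7} G}{3} = - \frac{2 G}{21}$)
$b{\left(a \right)} = - 108 a$ ($b{\left(a \right)} = - 54 \cdot 2 a = - 108 a$)
$\left(c{\left(-29 \right)} + b{\left(40 \right)}\right) + 886 = \left(\left(- \frac{2}{21}\right) \left(-29\right) - 4320\right) + 886 = \left(\frac{58}{21} - 4320\right) + 886 = - \frac{90662}{21} + 886 = - \frac{72056}{21}$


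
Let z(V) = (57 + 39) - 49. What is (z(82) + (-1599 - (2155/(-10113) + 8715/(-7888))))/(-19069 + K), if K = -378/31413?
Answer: 1295262620975363/15928073884914000 ≈ 0.081319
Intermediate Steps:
K = -126/10471 (K = -378*1/31413 = -126/10471 ≈ -0.012033)
z(V) = 47 (z(V) = 96 - 49 = 47)
(z(82) + (-1599 - (2155/(-10113) + 8715/(-7888))))/(-19069 + K) = (47 + (-1599 - (2155/(-10113) + 8715/(-7888))))/(-19069 - 126/10471) = (47 + (-1599 - (2155*(-1/10113) + 8715*(-1/7888))))/(-199671625/10471) = (47 + (-1599 - (-2155/10113 - 8715/7888)))*(-10471/199671625) = (47 + (-1599 - 1*(-105133435/79771344)))*(-10471/199671625) = (47 + (-1599 + 105133435/79771344))*(-10471/199671625) = (47 - 127449245621/79771344)*(-10471/199671625) = -123699992453/79771344*(-10471/199671625) = 1295262620975363/15928073884914000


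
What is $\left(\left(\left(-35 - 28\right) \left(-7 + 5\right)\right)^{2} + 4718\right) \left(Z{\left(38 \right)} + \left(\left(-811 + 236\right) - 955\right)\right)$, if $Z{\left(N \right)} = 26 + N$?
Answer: $-30190804$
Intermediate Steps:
$\left(\left(\left(-35 - 28\right) \left(-7 + 5\right)\right)^{2} + 4718\right) \left(Z{\left(38 \right)} + \left(\left(-811 + 236\right) - 955\right)\right) = \left(\left(\left(-35 - 28\right) \left(-7 + 5\right)\right)^{2} + 4718\right) \left(\left(26 + 38\right) + \left(\left(-811 + 236\right) - 955\right)\right) = \left(\left(\left(-63\right) \left(-2\right)\right)^{2} + 4718\right) \left(64 - 1530\right) = \left(126^{2} + 4718\right) \left(64 - 1530\right) = \left(15876 + 4718\right) \left(-1466\right) = 20594 \left(-1466\right) = -30190804$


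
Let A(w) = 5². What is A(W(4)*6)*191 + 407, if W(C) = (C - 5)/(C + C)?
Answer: 5182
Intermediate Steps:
W(C) = (-5 + C)/(2*C) (W(C) = (-5 + C)/((2*C)) = (-5 + C)*(1/(2*C)) = (-5 + C)/(2*C))
A(w) = 25
A(W(4)*6)*191 + 407 = 25*191 + 407 = 4775 + 407 = 5182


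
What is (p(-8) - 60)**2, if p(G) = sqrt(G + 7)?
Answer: (60 - I)**2 ≈ 3599.0 - 120.0*I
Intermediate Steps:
p(G) = sqrt(7 + G)
(p(-8) - 60)**2 = (sqrt(7 - 8) - 60)**2 = (sqrt(-1) - 60)**2 = (I - 60)**2 = (-60 + I)**2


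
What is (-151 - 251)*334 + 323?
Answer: -133945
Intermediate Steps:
(-151 - 251)*334 + 323 = -402*334 + 323 = -134268 + 323 = -133945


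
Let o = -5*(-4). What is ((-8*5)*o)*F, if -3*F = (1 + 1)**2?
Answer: 3200/3 ≈ 1066.7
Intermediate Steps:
F = -4/3 (F = -(1 + 1)**2/3 = -1/3*2**2 = -1/3*4 = -4/3 ≈ -1.3333)
o = 20
((-8*5)*o)*F = (-8*5*20)*(-4/3) = -40*20*(-4/3) = -800*(-4/3) = 3200/3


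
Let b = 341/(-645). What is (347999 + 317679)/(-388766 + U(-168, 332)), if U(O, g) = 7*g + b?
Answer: -429362310/249255431 ≈ -1.7226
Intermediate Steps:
b = -341/645 (b = 341*(-1/645) = -341/645 ≈ -0.52868)
U(O, g) = -341/645 + 7*g (U(O, g) = 7*g - 341/645 = -341/645 + 7*g)
(347999 + 317679)/(-388766 + U(-168, 332)) = (347999 + 317679)/(-388766 + (-341/645 + 7*332)) = 665678/(-388766 + (-341/645 + 2324)) = 665678/(-388766 + 1498639/645) = 665678/(-249255431/645) = 665678*(-645/249255431) = -429362310/249255431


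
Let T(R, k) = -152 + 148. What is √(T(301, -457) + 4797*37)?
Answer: √177485 ≈ 421.29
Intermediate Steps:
T(R, k) = -4
√(T(301, -457) + 4797*37) = √(-4 + 4797*37) = √(-4 + 177489) = √177485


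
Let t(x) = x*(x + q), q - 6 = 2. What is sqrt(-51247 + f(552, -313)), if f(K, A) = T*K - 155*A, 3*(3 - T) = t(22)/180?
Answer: 2*I*sqrt(3939)/3 ≈ 41.841*I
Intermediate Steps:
q = 8 (q = 6 + 2 = 8)
t(x) = x*(8 + x) (t(x) = x*(x + 8) = x*(8 + x))
T = 16/9 (T = 3 - 22*(8 + 22)/(3*180) = 3 - 22*30/(3*180) = 3 - 220/180 = 3 - 1/3*11/3 = 3 - 11/9 = 16/9 ≈ 1.7778)
f(K, A) = -155*A + 16*K/9 (f(K, A) = 16*K/9 - 155*A = -155*A + 16*K/9)
sqrt(-51247 + f(552, -313)) = sqrt(-51247 + (-155*(-313) + (16/9)*552)) = sqrt(-51247 + (48515 + 2944/3)) = sqrt(-51247 + 148489/3) = sqrt(-5252/3) = 2*I*sqrt(3939)/3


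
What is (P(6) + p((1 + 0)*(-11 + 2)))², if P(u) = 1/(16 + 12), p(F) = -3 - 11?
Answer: 152881/784 ≈ 195.00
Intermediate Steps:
p(F) = -14
P(u) = 1/28
(P(6) + p((1 + 0)*(-11 + 2)))² = (1/28 - 14)² = (-391/28)² = 152881/784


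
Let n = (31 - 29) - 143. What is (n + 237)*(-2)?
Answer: -192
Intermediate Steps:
n = -141 (n = 2 - 143 = -141)
(n + 237)*(-2) = (-141 + 237)*(-2) = 96*(-2) = -192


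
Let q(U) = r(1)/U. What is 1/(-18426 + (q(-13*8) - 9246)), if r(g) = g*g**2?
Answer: -104/2877889 ≈ -3.6138e-5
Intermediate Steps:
r(g) = g**3
q(U) = 1/U (q(U) = 1**3/U = 1/U)
1/(-18426 + (q(-13*8) - 9246)) = 1/(-18426 + (1/(-13*8) - 9246)) = 1/(-18426 + (1/(-104) - 9246)) = 1/(-18426 + (-1/104 - 9246)) = 1/(-18426 - 961585/104) = 1/(-2877889/104) = -104/2877889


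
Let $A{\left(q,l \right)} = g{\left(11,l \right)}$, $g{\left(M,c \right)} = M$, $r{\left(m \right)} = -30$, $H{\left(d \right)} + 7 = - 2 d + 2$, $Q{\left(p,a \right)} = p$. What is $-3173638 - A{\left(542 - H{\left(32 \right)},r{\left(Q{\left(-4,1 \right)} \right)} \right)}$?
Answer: $-3173649$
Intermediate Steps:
$H{\left(d \right)} = -5 - 2 d$ ($H{\left(d \right)} = -7 - \left(-2 + 2 d\right) = -5 - 2 d$)
$A{\left(q,l \right)} = 11$
$-3173638 - A{\left(542 - H{\left(32 \right)},r{\left(Q{\left(-4,1 \right)} \right)} \right)} = -3173638 - 11 = -3173649$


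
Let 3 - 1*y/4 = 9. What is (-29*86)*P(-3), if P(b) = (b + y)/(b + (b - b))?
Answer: -22446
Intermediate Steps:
y = -24 (y = 12 - 4*9 = 12 - 36 = -24)
P(b) = (-24 + b)/b (P(b) = (b - 24)/(b + (b - b)) = (-24 + b)/(b + 0) = (-24 + b)/b)
(-29*86)*P(-3) = (-29*86)*((-24 - 3)/(-3)) = -(-2494)*(-27)/3 = -2494*9 = -22446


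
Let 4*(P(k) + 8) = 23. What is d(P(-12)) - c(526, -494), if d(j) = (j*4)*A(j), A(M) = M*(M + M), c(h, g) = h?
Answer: -4937/8 ≈ -617.13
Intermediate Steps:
P(k) = -9/4 (P(k) = -8 + (¼)*23 = -8 + 23/4 = -9/4)
A(M) = 2*M² (A(M) = M*(2*M) = 2*M²)
d(j) = 8*j³ (d(j) = (j*4)*(2*j²) = (4*j)*(2*j²) = 8*j³)
d(P(-12)) - c(526, -494) = 8*(-9/4)³ - 1*526 = 8*(-729/64) - 526 = -729/8 - 526 = -4937/8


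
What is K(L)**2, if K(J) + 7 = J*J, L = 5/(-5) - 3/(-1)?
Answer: 9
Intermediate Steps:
L = 2 (L = 5*(-1/5) - 3*(-1) = -1 + 3 = 2)
K(J) = -7 + J**2 (K(J) = -7 + J*J = -7 + J**2)
K(L)**2 = (-7 + 2**2)**2 = (-7 + 4)**2 = (-3)**2 = 9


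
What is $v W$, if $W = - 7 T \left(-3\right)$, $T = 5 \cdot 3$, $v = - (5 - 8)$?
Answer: $945$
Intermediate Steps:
$v = 3$ ($v = \left(-1\right) \left(-3\right) = 3$)
$T = 15$
$W = 315$ ($W = \left(-7\right) 15 \left(-3\right) = \left(-105\right) \left(-3\right) = 315$)
$v W = 3 \cdot 315 = 945$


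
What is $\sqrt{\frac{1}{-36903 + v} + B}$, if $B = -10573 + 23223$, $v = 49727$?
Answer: $\frac{\sqrt{520088864806}}{6412} \approx 112.47$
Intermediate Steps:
$B = 12650$
$\sqrt{\frac{1}{-36903 + v} + B} = \sqrt{\frac{1}{-36903 + 49727} + 12650} = \sqrt{\frac{1}{12824} + 12650} = \sqrt{\frac{162223601}{12824}} = \frac{\sqrt{520088864806}}{6412}$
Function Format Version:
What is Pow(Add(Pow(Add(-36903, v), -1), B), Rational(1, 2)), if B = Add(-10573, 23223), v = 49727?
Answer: Mul(Rational(1, 6412), Pow(520088864806, Rational(1, 2))) ≈ 112.47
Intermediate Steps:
B = 12650
Pow(Add(Pow(Add(-36903, v), -1), B), Rational(1, 2)) = Pow(Add(Pow(Add(-36903, 49727), -1), 12650), Rational(1, 2)) = Pow(Add(Pow(12824, -1), 12650), Rational(1, 2)) = Pow(Add(Rational(1, 12824), 12650), Rational(1, 2)) = Pow(Rational(162223601, 12824), Rational(1, 2)) = Mul(Rational(1, 6412), Pow(520088864806, Rational(1, 2)))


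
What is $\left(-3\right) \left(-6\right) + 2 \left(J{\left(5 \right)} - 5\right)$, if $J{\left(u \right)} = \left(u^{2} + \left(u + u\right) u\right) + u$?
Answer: $168$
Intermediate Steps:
$J{\left(u \right)} = u + 3 u^{2}$ ($J{\left(u \right)} = \left(u^{2} + 2 u u\right) + u = \left(u^{2} + 2 u^{2}\right) + u = 3 u^{2} + u = u + 3 u^{2}$)
$\left(-3\right) \left(-6\right) + 2 \left(J{\left(5 \right)} - 5\right) = \left(-3\right) \left(-6\right) + 2 \left(5 \left(1 + 3 \cdot 5\right) - 5\right) = 18 + 2 \left(5 \left(1 + 15\right) - 5\right) = 18 + 2 \left(5 \cdot 16 - 5\right) = 18 + 2 \left(80 - 5\right) = 18 + 2 \cdot 75 = 18 + 150 = 168$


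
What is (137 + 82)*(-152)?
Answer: -33288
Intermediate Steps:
(137 + 82)*(-152) = 219*(-152) = -33288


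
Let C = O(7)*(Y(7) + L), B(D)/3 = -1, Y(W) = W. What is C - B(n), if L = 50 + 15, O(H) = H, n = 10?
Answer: 507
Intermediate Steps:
B(D) = -3 (B(D) = 3*(-1) = -3)
L = 65
C = 504 (C = 7*(7 + 65) = 7*72 = 504)
C - B(n) = 504 - 1*(-3) = 504 + 3 = 507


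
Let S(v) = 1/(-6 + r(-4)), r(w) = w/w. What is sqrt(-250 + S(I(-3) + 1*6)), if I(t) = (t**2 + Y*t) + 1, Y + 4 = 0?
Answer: 3*I*sqrt(695)/5 ≈ 15.818*I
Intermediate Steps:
Y = -4 (Y = -4 + 0 = -4)
r(w) = 1
I(t) = 1 + t**2 - 4*t (I(t) = (t**2 - 4*t) + 1 = 1 + t**2 - 4*t)
S(v) = -1/5 (S(v) = 1/(-6 + 1) = 1/(-5) = -1/5)
sqrt(-250 + S(I(-3) + 1*6)) = sqrt(-250 - 1/5) = sqrt(-1251/5) = 3*I*sqrt(695)/5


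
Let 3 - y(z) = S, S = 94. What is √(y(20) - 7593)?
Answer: 2*I*√1921 ≈ 87.658*I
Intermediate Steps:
y(z) = -91 (y(z) = 3 - 1*94 = 3 - 94 = -91)
√(y(20) - 7593) = √(-91 - 7593) = √(-7684) = 2*I*√1921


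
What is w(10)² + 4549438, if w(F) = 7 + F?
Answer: 4549727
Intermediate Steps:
w(10)² + 4549438 = (7 + 10)² + 4549438 = 17² + 4549438 = 289 + 4549438 = 4549727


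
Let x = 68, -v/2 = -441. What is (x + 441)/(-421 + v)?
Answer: 509/461 ≈ 1.1041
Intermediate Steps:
v = 882 (v = -2*(-441) = 882)
(x + 441)/(-421 + v) = (68 + 441)/(-421 + 882) = 509/461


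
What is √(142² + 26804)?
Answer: 2*√11742 ≈ 216.72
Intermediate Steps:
√(142² + 26804) = √(20164 + 26804) = √46968 = 2*√11742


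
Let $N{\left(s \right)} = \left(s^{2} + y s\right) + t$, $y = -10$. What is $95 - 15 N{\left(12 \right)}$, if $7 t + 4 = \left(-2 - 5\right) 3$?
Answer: $- \frac{1480}{7} \approx -211.43$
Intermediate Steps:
$t = - \frac{25}{7}$ ($t = - \frac{4}{7} + \frac{\left(-2 - 5\right) 3}{7} = - \frac{4}{7} + \frac{\left(-7\right) 3}{7} = - \frac{4}{7} + \frac{1}{7} \left(-21\right) = - \frac{4}{7} - 3 = - \frac{25}{7} \approx -3.5714$)
$N{\left(s \right)} = - \frac{25}{7} + s^{2} - 10 s$ ($N{\left(s \right)} = \left(s^{2} - 10 s\right) - \frac{25}{7} = - \frac{25}{7} + s^{2} - 10 s$)
$95 - 15 N{\left(12 \right)} = 95 - 15 \left(- \frac{25}{7} + 12^{2} - 120\right) = 95 - 15 \left(- \frac{25}{7} + 144 - 120\right) = 95 - \frac{2145}{7} = - \frac{1480}{7}$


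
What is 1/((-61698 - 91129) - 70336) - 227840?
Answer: -50845457921/223163 ≈ -2.2784e+5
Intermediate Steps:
1/((-61698 - 91129) - 70336) - 227840 = 1/(-152827 - 70336) - 227840 = 1/(-223163) - 227840 = -1/223163 - 227840 = -50845457921/223163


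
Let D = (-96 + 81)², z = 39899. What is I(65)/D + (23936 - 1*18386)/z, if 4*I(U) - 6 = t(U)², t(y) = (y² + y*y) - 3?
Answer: 569374212337/7181820 ≈ 79280.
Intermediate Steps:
t(y) = -3 + 2*y² (t(y) = (y² + y²) - 3 = 2*y² - 3 = -3 + 2*y²)
I(U) = 3/2 + (-3 + 2*U²)²/4
D = 225 (D = (-15)² = 225)
I(65)/D + (23936 - 1*18386)/z = (3/2 + (-3 + 2*65²)²/4)/225 + (23936 - 1*18386)/39899 = (3/2 + (-3 + 2*4225)²/4)*(1/225) + (23936 - 18386)*(1/39899) = (3/2 + (-3 + 8450)²/4)*(1/225) + 5550*(1/39899) = (3/2 + (¼)*8447²)*(1/225) + 5550/39899 = (3/2 + (¼)*71351809)*(1/225) + 5550/39899 = (3/2 + 71351809/4)*(1/225) + 5550/39899 = (71351815/4)*(1/225) + 5550/39899 = 14270363/180 + 5550/39899 = 569374212337/7181820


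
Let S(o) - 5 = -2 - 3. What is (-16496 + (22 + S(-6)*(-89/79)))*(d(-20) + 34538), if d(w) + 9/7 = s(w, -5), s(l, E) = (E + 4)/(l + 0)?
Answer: -39827105839/70 ≈ -5.6896e+8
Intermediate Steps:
s(l, E) = (4 + E)/l
d(w) = -9/7 - 1/w (d(w) = -9/7 + (4 - 5)/w = -9/7 - 1/w)
S(o) = 0 (S(o) = 5 + (-2 - 3) = 5 - 5 = 0)
(-16496 + (22 + S(-6)*(-89/79)))*(d(-20) + 34538) = (-16496 + (22 + 0*(-89/79)))*((-9/7 - 1/(-20)) + 34538) = (-16496 + (22 + 0*(-89*1/79)))*((-9/7 - 1*(-1/20)) + 34538) = (-16496 + (22 + 0*(-89/79)))*((-9/7 + 1/20) + 34538) = (-16496 + (22 + 0))*(-173/140 + 34538) = (-16496 + 22)*(4835147/140) = -16474*4835147/140 = -39827105839/70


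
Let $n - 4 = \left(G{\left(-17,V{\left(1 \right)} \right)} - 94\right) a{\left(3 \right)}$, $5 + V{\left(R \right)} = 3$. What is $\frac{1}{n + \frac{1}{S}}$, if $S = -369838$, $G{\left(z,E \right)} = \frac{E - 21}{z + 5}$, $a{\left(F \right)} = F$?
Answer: $- \frac{739676}{201376793} \approx -0.0036731$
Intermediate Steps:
$V{\left(R \right)} = -2$ ($V{\left(R \right)} = -5 + 3 = -2$)
$G{\left(z,E \right)} = \frac{-21 + E}{5 + z}$
$n = - \frac{1089}{4}$ ($n = 4 + \left(\frac{-21 - 2}{5 - 17} - 94\right) 3 = 4 + \left(\frac{1}{-12} \left(-23\right) - 94\right) 3 = 4 + \left(\left(- \frac{1}{12}\right) \left(-23\right) - 94\right) 3 = 4 + \left(\frac{23}{12} - 94\right) 3 = 4 - \frac{1105}{4} = - \frac{1089}{4} \approx -272.25$)
$\frac{1}{n + \frac{1}{S}} = \frac{1}{- \frac{1089}{4} + \frac{1}{-369838}} = \frac{1}{- \frac{1089}{4} - \frac{1}{369838}} = \frac{1}{- \frac{201376793}{739676}} = - \frac{739676}{201376793}$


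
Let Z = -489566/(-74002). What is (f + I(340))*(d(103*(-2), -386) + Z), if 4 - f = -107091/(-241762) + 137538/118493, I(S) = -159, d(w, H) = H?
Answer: 62976087232848899547/1059971519746666 ≈ 59413.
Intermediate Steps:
f = 68647422845/28647104666 (f = 4 - (-107091/(-241762) + 137538/118493) = 4 - (-107091*(-1/241762) + 137538*(1/118493)) = 4 - (107091/241762 + 137538/118493) = 4 - 1*45940995819/28647104666 = 4 - 45940995819/28647104666 = 68647422845/28647104666 ≈ 2.3963)
Z = 244783/37001 (Z = -489566*(-1/74002) = 244783/37001 ≈ 6.6156)
(f + I(340))*(d(103*(-2), -386) + Z) = (68647422845/28647104666 - 159)*(-386 + 244783/37001) = -4486242219049/28647104666*(-14037603/37001) = 62976087232848899547/1059971519746666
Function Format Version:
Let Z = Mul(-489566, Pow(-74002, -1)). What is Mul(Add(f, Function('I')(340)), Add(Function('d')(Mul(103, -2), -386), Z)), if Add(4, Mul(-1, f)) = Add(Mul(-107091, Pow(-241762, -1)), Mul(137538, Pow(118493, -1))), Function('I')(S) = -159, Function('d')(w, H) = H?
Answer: Rational(62976087232848899547, 1059971519746666) ≈ 59413.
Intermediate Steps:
f = Rational(68647422845, 28647104666) (f = Add(4, Mul(-1, Add(Mul(-107091, Pow(-241762, -1)), Mul(137538, Pow(118493, -1))))) = Add(4, Mul(-1, Add(Mul(-107091, Rational(-1, 241762)), Mul(137538, Rational(1, 118493))))) = Add(4, Mul(-1, Add(Rational(107091, 241762), Rational(137538, 118493)))) = Add(4, Mul(-1, Rational(45940995819, 28647104666))) = Add(4, Rational(-45940995819, 28647104666)) = Rational(68647422845, 28647104666) ≈ 2.3963)
Z = Rational(244783, 37001) (Z = Mul(-489566, Rational(-1, 74002)) = Rational(244783, 37001) ≈ 6.6156)
Mul(Add(f, Function('I')(340)), Add(Function('d')(Mul(103, -2), -386), Z)) = Mul(Add(Rational(68647422845, 28647104666), -159), Add(-386, Rational(244783, 37001))) = Mul(Rational(-4486242219049, 28647104666), Rational(-14037603, 37001)) = Rational(62976087232848899547, 1059971519746666)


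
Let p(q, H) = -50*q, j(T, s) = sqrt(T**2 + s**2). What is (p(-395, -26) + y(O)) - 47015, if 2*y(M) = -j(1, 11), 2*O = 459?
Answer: -27265 - sqrt(122)/2 ≈ -27271.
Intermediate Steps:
O = 459/2 (O = (1/2)*459 = 459/2 ≈ 229.50)
y(M) = -sqrt(122)/2 (y(M) = (-sqrt(1**2 + 11**2))/2 = (-sqrt(1 + 121))/2 = (-sqrt(122))/2 = -sqrt(122)/2)
(p(-395, -26) + y(O)) - 47015 = (-50*(-395) - sqrt(122)/2) - 47015 = (19750 - sqrt(122)/2) - 47015 = -27265 - sqrt(122)/2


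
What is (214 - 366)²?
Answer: 23104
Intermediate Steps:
(214 - 366)² = (-152)² = 23104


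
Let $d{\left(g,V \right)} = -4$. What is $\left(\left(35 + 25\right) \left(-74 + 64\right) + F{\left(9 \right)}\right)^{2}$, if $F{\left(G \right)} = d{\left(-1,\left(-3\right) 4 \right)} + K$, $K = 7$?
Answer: $356409$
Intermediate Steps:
$F{\left(G \right)} = 3$ ($F{\left(G \right)} = -4 + 7 = 3$)
$\left(\left(35 + 25\right) \left(-74 + 64\right) + F{\left(9 \right)}\right)^{2} = \left(\left(35 + 25\right) \left(-74 + 64\right) + 3\right)^{2} = \left(60 \left(-10\right) + 3\right)^{2} = \left(-600 + 3\right)^{2} = \left(-597\right)^{2} = 356409$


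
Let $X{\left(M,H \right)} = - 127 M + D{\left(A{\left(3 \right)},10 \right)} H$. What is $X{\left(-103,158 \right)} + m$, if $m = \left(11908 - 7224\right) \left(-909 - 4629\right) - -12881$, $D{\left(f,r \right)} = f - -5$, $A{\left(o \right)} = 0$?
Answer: $-25913240$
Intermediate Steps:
$D{\left(f,r \right)} = 5 + f$ ($D{\left(f,r \right)} = f + 5 = 5 + f$)
$X{\left(M,H \right)} = - 127 M + 5 H$ ($X{\left(M,H \right)} = - 127 M + \left(5 + 0\right) H = - 127 M + 5 H$)
$m = -25927111$ ($m = 4684 \left(-5538\right) + 12881 = -25939992 + 12881 = -25927111$)
$X{\left(-103,158 \right)} + m = \left(\left(-127\right) \left(-103\right) + 5 \cdot 158\right) - 25927111 = \left(13081 + 790\right) - 25927111 = 13871 - 25927111 = -25913240$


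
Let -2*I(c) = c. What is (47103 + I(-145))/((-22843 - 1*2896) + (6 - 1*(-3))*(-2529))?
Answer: -94351/97000 ≈ -0.97269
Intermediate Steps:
I(c) = -c/2
(47103 + I(-145))/((-22843 - 1*2896) + (6 - 1*(-3))*(-2529)) = (47103 - 1/2*(-145))/((-22843 - 1*2896) + (6 - 1*(-3))*(-2529)) = (47103 + 145/2)/((-22843 - 2896) + (6 + 3)*(-2529)) = 94351/(2*(-25739 + 9*(-2529))) = 94351/(2*(-25739 - 22761)) = (94351/2)/(-48500) = (94351/2)*(-1/48500) = -94351/97000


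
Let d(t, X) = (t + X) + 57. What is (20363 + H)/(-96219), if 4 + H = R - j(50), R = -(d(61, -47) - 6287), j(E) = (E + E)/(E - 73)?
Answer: -67925/245893 ≈ -0.27624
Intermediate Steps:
j(E) = 2*E/(-73 + E) (j(E) = (2*E)/(-73 + E) = 2*E/(-73 + E))
d(t, X) = 57 + X + t (d(t, X) = (X + t) + 57 = 57 + X + t)
R = 6216 (R = -((57 - 47 + 61) - 6287) = -(71 - 6287) = -1*(-6216) = 6216)
H = 142976/23 (H = -4 + (6216 - 2*50/(-73 + 50)) = -4 + (6216 - 2*50/(-23)) = -4 + (6216 - 2*50*(-1)/23) = -4 + (6216 - 1*(-100/23)) = -4 + (6216 + 100/23) = -4 + 143068/23 = 142976/23 ≈ 6216.3)
(20363 + H)/(-96219) = (20363 + 142976/23)/(-96219) = (611325/23)*(-1/96219) = -67925/245893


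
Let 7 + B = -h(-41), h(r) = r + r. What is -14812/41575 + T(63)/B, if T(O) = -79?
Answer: -175813/124725 ≈ -1.4096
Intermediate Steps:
h(r) = 2*r
B = 75 (B = -7 - 2*(-41) = -7 - 1*(-82) = -7 + 82 = 75)
-14812/41575 + T(63)/B = -14812/41575 - 79/75 = -175813/124725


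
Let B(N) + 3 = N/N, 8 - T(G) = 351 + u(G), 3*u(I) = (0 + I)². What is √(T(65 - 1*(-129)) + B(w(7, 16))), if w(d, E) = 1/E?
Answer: I*√116013/3 ≈ 113.54*I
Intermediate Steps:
u(I) = I²/3 (u(I) = (0 + I)²/3 = I²/3)
T(G) = -343 - G²/3 (T(G) = 8 - (351 + G²/3) = 8 + (-351 - G²/3) = -343 - G²/3)
B(N) = -2 (B(N) = -3 + N/N = -3 + 1 = -2)
√(T(65 - 1*(-129)) + B(w(7, 16))) = √((-343 - (65 - 1*(-129))²/3) - 2) = √((-343 - (65 + 129)²/3) - 2) = √((-343 - ⅓*194²) - 2) = √((-343 - ⅓*37636) - 2) = √((-343 - 37636/3) - 2) = √(-38665/3 - 2) = √(-38671/3) = I*√116013/3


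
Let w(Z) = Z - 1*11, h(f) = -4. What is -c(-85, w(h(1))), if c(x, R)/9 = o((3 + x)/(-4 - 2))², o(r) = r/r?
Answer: -9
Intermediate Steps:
w(Z) = -11 + Z (w(Z) = Z - 11 = -11 + Z)
o(r) = 1
c(x, R) = 9 (c(x, R) = 9*1² = 9*1 = 9)
-c(-85, w(h(1))) = -1*9 = -9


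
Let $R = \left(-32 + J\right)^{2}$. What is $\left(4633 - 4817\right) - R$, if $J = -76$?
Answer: $-11848$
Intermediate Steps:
$R = 11664$ ($R = \left(-32 - 76\right)^{2} = \left(-108\right)^{2} = 11664$)
$\left(4633 - 4817\right) - R = \left(4633 - 4817\right) - 11664 = -184 - 11664 = -11848$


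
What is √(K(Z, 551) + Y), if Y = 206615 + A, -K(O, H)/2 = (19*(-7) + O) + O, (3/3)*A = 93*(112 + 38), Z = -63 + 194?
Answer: √220307 ≈ 469.37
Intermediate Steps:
Z = 131
A = 13950 (A = 93*(112 + 38) = 93*150 = 13950)
K(O, H) = 266 - 4*O (K(O, H) = -2*((19*(-7) + O) + O) = -2*((-133 + O) + O) = -2*(-133 + 2*O) = 266 - 4*O)
Y = 220565 (Y = 206615 + 13950 = 220565)
√(K(Z, 551) + Y) = √((266 - 4*131) + 220565) = √((266 - 524) + 220565) = √(-258 + 220565) = √220307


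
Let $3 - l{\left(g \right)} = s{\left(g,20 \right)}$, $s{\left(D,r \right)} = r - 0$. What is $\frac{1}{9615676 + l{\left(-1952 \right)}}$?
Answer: $\frac{1}{9615659} \approx 1.04 \cdot 10^{-7}$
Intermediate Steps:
$s{\left(D,r \right)} = r$ ($s{\left(D,r \right)} = r + 0 = r$)
$l{\left(g \right)} = -17$ ($l{\left(g \right)} = 3 - 20 = -17$)
$\frac{1}{9615676 + l{\left(-1952 \right)}} = \frac{1}{9615676 - 17} = \frac{1}{9615659}$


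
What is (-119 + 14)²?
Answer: 11025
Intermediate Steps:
(-119 + 14)² = (-105)² = 11025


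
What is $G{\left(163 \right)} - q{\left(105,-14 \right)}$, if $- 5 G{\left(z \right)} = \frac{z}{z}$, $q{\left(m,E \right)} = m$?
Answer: $- \frac{526}{5} \approx -105.2$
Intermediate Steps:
$G{\left(z \right)} = - \frac{1}{5}$ ($G{\left(z \right)} = - \frac{z \frac{1}{z}}{5} = \left(- \frac{1}{5}\right) 1 = - \frac{1}{5}$)
$G{\left(163 \right)} - q{\left(105,-14 \right)} = - \frac{1}{5} - 105 = - \frac{526}{5}$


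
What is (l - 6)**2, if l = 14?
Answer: 64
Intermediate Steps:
(l - 6)**2 = (14 - 6)**2 = 8**2 = 64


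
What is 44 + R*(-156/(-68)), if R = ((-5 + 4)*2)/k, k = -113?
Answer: 84602/1921 ≈ 44.041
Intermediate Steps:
R = 2/113 (R = ((-5 + 4)*2)/(-113) = -1*2*(-1/113) = -2*(-1/113) = 2/113 ≈ 0.017699)
44 + R*(-156/(-68)) = 44 + 2*(-156/(-68))/113 = 44 + 2*(-156*(-1/68))/113 = 44 + (2/113)*(39/17) = 44 + 78/1921 = 84602/1921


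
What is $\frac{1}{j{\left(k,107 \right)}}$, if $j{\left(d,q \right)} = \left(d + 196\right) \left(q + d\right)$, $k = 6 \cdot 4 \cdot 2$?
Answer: $\frac{1}{37820} \approx 2.6441 \cdot 10^{-5}$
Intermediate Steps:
$k = 48$ ($k = 24 \cdot 2 = 48$)
$j{\left(d,q \right)} = \left(196 + d\right) \left(d + q\right)$
$\frac{1}{j{\left(k,107 \right)}} = \frac{1}{48^{2} + 196 \cdot 48 + 196 \cdot 107 + 48 \cdot 107} = \frac{1}{2304 + 9408 + 20972 + 5136} = \frac{1}{37820}$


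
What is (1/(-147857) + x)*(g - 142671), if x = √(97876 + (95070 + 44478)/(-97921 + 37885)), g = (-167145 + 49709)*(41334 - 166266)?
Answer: -14671371681/147857 + 14671371681*√2449778980997/5003 ≈ 4.5899e+12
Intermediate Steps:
g = 14671514352 (g = -117436*(-124932) = 14671514352)
x = √2449778980997/5003 (x = √(97876 + 139548/(-60036)) = √(97876 + 139548*(-1/60036)) = √(97876 - 11629/5003) = √(489661999/5003) = √2449778980997/5003 ≈ 312.85)
(1/(-147857) + x)*(g - 142671) = (1/(-147857) + √2449778980997/5003)*(14671514352 - 142671) = (-1/147857 + √2449778980997/5003)*14671371681 = -14671371681/147857 + 14671371681*√2449778980997/5003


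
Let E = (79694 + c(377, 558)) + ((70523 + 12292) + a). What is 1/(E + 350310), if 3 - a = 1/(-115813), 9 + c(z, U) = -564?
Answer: 115813/59325093438 ≈ 1.9522e-6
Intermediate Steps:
c(z, U) = -573 (c(z, U) = -9 - 564 = -573)
a = 347440/115813 (a = 3 - 1/(-115813) = 3 - 1*(-1/115813) = 3 + 1/115813 = 347440/115813 ≈ 3.0000)
E = 18754641408/115813 (E = (79694 - 573) + ((70523 + 12292) + 347440/115813) = 79121 + (82815 + 347440/115813) = 79121 + 9591401035/115813 = 18754641408/115813 ≈ 1.6194e+5)
1/(E + 350310) = 1/(18754641408/115813 + 350310) = 1/(59325093438/115813) = 115813/59325093438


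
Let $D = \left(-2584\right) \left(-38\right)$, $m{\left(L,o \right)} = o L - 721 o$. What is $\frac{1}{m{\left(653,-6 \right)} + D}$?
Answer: $\frac{1}{98600} \approx 1.0142 \cdot 10^{-5}$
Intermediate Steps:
$m{\left(L,o \right)} = - 721 o + L o$ ($m{\left(L,o \right)} = L o - 721 o = - 721 o + L o$)
$D = 98192$
$\frac{1}{m{\left(653,-6 \right)} + D} = \frac{1}{- 6 \left(-721 + 653\right) + 98192} = \frac{1}{\left(-6\right) \left(-68\right) + 98192} = \frac{1}{408 + 98192} = \frac{1}{98600}$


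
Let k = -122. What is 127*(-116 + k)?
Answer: -30226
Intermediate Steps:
127*(-116 + k) = 127*(-116 - 122) = 127*(-238) = -30226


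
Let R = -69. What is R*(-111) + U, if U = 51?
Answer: 7710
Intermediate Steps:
R*(-111) + U = -69*(-111) + 51 = 7659 + 51 = 7710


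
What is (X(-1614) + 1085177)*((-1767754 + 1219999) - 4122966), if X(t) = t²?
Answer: -17235768524733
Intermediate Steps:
(X(-1614) + 1085177)*((-1767754 + 1219999) - 4122966) = ((-1614)² + 1085177)*((-1767754 + 1219999) - 4122966) = (2604996 + 1085177)*(-547755 - 4122966) = 3690173*(-4670721) = -17235768524733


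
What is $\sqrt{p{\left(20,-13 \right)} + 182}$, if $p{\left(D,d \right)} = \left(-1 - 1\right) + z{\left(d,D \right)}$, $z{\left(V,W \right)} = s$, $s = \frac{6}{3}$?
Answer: $\sqrt{182} \approx 13.491$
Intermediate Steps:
$s = 2$ ($s = 6 \cdot \frac{1}{3} = 2$)
$z{\left(V,W \right)} = 2$
$p{\left(D,d \right)} = 0$ ($p{\left(D,d \right)} = \left(-1 - 1\right) + 2 = -2 + 2 = 0$)
$\sqrt{p{\left(20,-13 \right)} + 182} = \sqrt{0 + 182} = \sqrt{182}$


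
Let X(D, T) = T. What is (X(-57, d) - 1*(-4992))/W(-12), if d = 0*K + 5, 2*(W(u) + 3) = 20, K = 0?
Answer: 4997/7 ≈ 713.86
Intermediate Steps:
W(u) = 7 (W(u) = -3 + (½)*20 = -3 + 10 = 7)
d = 5 (d = 0*0 + 5 = 0 + 5 = 5)
(X(-57, d) - 1*(-4992))/W(-12) = (5 - 1*(-4992))/7 = (5 + 4992)*(⅐) = 4997*(⅐) = 4997/7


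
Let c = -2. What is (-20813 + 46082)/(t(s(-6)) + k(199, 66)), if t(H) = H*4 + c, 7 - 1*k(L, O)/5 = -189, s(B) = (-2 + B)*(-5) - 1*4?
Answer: 8423/374 ≈ 22.521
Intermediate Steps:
s(B) = 6 - 5*B (s(B) = (10 - 5*B) - 4 = 6 - 5*B)
k(L, O) = 980 (k(L, O) = 35 - 5*(-189) = 35 + 945 = 980)
t(H) = -2 + 4*H (t(H) = H*4 - 2 = 4*H - 2 = -2 + 4*H)
(-20813 + 46082)/(t(s(-6)) + k(199, 66)) = (-20813 + 46082)/((-2 + 4*(6 - 5*(-6))) + 980) = 25269/((-2 + 4*(6 + 30)) + 980) = 25269/((-2 + 4*36) + 980) = 25269/((-2 + 144) + 980) = 25269/(142 + 980) = 25269/1122 = 25269*(1/1122) = 8423/374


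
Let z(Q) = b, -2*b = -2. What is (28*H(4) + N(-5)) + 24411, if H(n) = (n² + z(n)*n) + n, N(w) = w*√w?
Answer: 25083 - 5*I*√5 ≈ 25083.0 - 11.18*I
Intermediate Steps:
N(w) = w^(3/2)
b = 1 (b = -½*(-2) = 1)
z(Q) = 1
H(n) = n² + 2*n (H(n) = (n² + 1*n) + n = (n² + n) + n = (n + n²) + n = n² + 2*n)
(28*H(4) + N(-5)) + 24411 = (28*(4*(2 + 4)) + (-5)^(3/2)) + 24411 = (28*(4*6) - 5*I*√5) + 24411 = (28*24 - 5*I*√5) + 24411 = (672 - 5*I*√5) + 24411 = 25083 - 5*I*√5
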